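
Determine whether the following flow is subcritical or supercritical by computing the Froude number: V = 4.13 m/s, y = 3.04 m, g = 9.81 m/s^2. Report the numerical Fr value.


The Froude number is defined as Fr = V / sqrt(g*y).
g*y = 9.81 * 3.04 = 29.8224.
sqrt(g*y) = sqrt(29.8224) = 5.461.
Fr = 4.13 / 5.461 = 0.7563.
Since Fr < 1, the flow is subcritical.

0.7563


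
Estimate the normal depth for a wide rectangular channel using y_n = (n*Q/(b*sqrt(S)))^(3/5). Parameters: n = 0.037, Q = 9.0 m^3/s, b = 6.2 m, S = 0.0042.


We use the wide-channel approximation y_n = (n*Q/(b*sqrt(S)))^(3/5).
sqrt(S) = sqrt(0.0042) = 0.064807.
Numerator: n*Q = 0.037 * 9.0 = 0.333.
Denominator: b*sqrt(S) = 6.2 * 0.064807 = 0.401803.
arg = 0.8288.
y_n = 0.8288^(3/5) = 0.8934 m.

0.8934


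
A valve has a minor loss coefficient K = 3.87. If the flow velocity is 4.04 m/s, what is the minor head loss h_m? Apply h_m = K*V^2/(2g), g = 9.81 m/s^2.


Minor loss formula: h_m = K * V^2/(2g).
V^2 = 4.04^2 = 16.3216.
V^2/(2g) = 16.3216 / 19.62 = 0.8319 m.
h_m = 3.87 * 0.8319 = 3.2194 m.

3.2194


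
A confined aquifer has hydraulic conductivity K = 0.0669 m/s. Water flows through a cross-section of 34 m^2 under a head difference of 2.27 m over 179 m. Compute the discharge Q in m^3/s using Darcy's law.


Darcy's law: Q = K * A * i, where i = dh/L.
Hydraulic gradient i = 2.27 / 179 = 0.012682.
Q = 0.0669 * 34 * 0.012682
  = 0.0288 m^3/s.

0.0288


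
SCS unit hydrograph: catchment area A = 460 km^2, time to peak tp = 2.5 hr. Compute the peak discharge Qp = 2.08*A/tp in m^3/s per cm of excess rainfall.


SCS formula: Qp = 2.08 * A / tp.
Qp = 2.08 * 460 / 2.5
   = 956.8 / 2.5
   = 382.72 m^3/s per cm.

382.72


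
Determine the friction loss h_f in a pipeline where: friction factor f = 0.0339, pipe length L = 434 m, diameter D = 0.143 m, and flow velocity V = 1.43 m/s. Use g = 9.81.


Darcy-Weisbach equation: h_f = f * (L/D) * V^2/(2g).
f * L/D = 0.0339 * 434/0.143 = 102.8853.
V^2/(2g) = 1.43^2 / (2*9.81) = 2.0449 / 19.62 = 0.1042 m.
h_f = 102.8853 * 0.1042 = 10.723 m.

10.723


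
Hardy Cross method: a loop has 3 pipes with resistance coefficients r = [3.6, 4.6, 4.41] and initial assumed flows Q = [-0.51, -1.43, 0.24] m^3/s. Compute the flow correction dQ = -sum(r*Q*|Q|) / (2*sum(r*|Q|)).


Numerator terms (r*Q*|Q|): 3.6*-0.51*|-0.51| = -0.9364; 4.6*-1.43*|-1.43| = -9.4065; 4.41*0.24*|0.24| = 0.254.
Sum of numerator = -10.0889.
Denominator terms (r*|Q|): 3.6*|-0.51| = 1.836; 4.6*|-1.43| = 6.578; 4.41*|0.24| = 1.0584.
2 * sum of denominator = 2 * 9.4724 = 18.9448.
dQ = --10.0889 / 18.9448 = 0.5325 m^3/s.

0.5325


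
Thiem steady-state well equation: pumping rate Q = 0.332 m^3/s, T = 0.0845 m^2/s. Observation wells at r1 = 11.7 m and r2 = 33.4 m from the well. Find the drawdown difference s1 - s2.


Thiem equation: s1 - s2 = Q/(2*pi*T) * ln(r2/r1).
ln(r2/r1) = ln(33.4/11.7) = 1.049.
Q/(2*pi*T) = 0.332 / (2*pi*0.0845) = 0.332 / 0.5309 = 0.6253.
s1 - s2 = 0.6253 * 1.049 = 0.6559 m.

0.6559


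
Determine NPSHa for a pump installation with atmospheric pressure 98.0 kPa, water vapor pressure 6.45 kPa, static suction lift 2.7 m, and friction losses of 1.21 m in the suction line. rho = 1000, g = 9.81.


NPSHa = p_atm/(rho*g) - z_s - hf_s - p_vap/(rho*g).
p_atm/(rho*g) = 98.0*1000 / (1000*9.81) = 9.99 m.
p_vap/(rho*g) = 6.45*1000 / (1000*9.81) = 0.657 m.
NPSHa = 9.99 - 2.7 - 1.21 - 0.657
      = 5.42 m.

5.42


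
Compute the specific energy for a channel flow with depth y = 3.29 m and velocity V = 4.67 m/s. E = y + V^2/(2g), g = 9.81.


Specific energy E = y + V^2/(2g).
Velocity head = V^2/(2g) = 4.67^2 / (2*9.81) = 21.8089 / 19.62 = 1.1116 m.
E = 3.29 + 1.1116 = 4.4016 m.

4.4016


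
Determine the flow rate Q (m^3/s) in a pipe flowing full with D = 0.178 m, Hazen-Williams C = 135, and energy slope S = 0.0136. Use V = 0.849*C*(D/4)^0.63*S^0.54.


For a full circular pipe, R = D/4 = 0.178/4 = 0.0445 m.
V = 0.849 * 135 * 0.0445^0.63 * 0.0136^0.54
  = 0.849 * 135 * 0.140756 * 0.0982
  = 1.5842 m/s.
Pipe area A = pi*D^2/4 = pi*0.178^2/4 = 0.0249 m^2.
Q = A * V = 0.0249 * 1.5842 = 0.0394 m^3/s.

0.0394


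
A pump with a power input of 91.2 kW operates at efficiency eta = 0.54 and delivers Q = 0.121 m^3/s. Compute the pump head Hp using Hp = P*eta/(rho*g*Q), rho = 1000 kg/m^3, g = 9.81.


Pump head formula: Hp = P * eta / (rho * g * Q).
Numerator: P * eta = 91.2 * 1000 * 0.54 = 49248.0 W.
Denominator: rho * g * Q = 1000 * 9.81 * 0.121 = 1187.01.
Hp = 49248.0 / 1187.01 = 41.49 m.

41.49


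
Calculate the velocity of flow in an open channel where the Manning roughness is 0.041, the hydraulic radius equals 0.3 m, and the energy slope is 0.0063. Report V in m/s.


Manning's equation gives V = (1/n) * R^(2/3) * S^(1/2).
First, compute R^(2/3) = 0.3^(2/3) = 0.4481.
Next, S^(1/2) = 0.0063^(1/2) = 0.079373.
Then 1/n = 1/0.041 = 24.39.
V = 24.39 * 0.4481 * 0.079373 = 0.8676 m/s.

0.8676


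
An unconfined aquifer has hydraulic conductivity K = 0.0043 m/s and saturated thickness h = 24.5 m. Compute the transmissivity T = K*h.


Transmissivity is defined as T = K * h.
T = 0.0043 * 24.5
  = 0.1053 m^2/s.

0.1053


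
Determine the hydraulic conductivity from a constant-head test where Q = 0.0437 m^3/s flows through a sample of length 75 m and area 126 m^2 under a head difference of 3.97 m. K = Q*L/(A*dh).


From K = Q*L / (A*dh):
Numerator: Q*L = 0.0437 * 75 = 3.2775.
Denominator: A*dh = 126 * 3.97 = 500.22.
K = 3.2775 / 500.22 = 0.006552 m/s.

0.006552


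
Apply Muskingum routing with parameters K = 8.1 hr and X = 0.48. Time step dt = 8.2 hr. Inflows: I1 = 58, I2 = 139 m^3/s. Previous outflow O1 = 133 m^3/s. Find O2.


Muskingum coefficients:
denom = 2*K*(1-X) + dt = 2*8.1*(1-0.48) + 8.2 = 16.624.
C0 = (dt - 2*K*X)/denom = (8.2 - 2*8.1*0.48)/16.624 = 0.0255.
C1 = (dt + 2*K*X)/denom = (8.2 + 2*8.1*0.48)/16.624 = 0.961.
C2 = (2*K*(1-X) - dt)/denom = 0.0135.
O2 = C0*I2 + C1*I1 + C2*O1
   = 0.0255*139 + 0.961*58 + 0.0135*133
   = 61.08 m^3/s.

61.08


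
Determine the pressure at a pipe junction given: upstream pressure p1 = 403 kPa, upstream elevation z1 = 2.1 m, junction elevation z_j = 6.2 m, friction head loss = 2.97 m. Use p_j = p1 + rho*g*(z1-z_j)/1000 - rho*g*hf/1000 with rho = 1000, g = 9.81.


Junction pressure: p_j = p1 + rho*g*(z1 - z_j)/1000 - rho*g*hf/1000.
Elevation term = 1000*9.81*(2.1 - 6.2)/1000 = -40.221 kPa.
Friction term = 1000*9.81*2.97/1000 = 29.136 kPa.
p_j = 403 + -40.221 - 29.136 = 333.64 kPa.

333.64


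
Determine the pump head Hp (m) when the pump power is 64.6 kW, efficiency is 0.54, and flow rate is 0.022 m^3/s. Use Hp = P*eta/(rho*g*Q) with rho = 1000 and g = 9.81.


Pump head formula: Hp = P * eta / (rho * g * Q).
Numerator: P * eta = 64.6 * 1000 * 0.54 = 34884.0 W.
Denominator: rho * g * Q = 1000 * 9.81 * 0.022 = 215.82.
Hp = 34884.0 / 215.82 = 161.63 m.

161.63


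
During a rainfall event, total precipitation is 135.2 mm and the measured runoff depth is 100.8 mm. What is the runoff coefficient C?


The runoff coefficient C = runoff depth / rainfall depth.
C = 100.8 / 135.2
  = 0.7456.

0.7456


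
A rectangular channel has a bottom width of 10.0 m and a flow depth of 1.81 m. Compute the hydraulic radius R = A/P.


For a rectangular section:
Flow area A = b * y = 10.0 * 1.81 = 18.1 m^2.
Wetted perimeter P = b + 2y = 10.0 + 2*1.81 = 13.62 m.
Hydraulic radius R = A/P = 18.1 / 13.62 = 1.3289 m.

1.3289


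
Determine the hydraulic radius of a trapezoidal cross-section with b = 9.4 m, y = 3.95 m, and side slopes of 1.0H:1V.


For a trapezoidal section with side slope z:
A = (b + z*y)*y = (9.4 + 1.0*3.95)*3.95 = 52.733 m^2.
P = b + 2*y*sqrt(1 + z^2) = 9.4 + 2*3.95*sqrt(1 + 1.0^2) = 20.572 m.
R = A/P = 52.733 / 20.572 = 2.5633 m.

2.5633


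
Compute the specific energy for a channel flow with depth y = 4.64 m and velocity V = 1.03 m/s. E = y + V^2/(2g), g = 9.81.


Specific energy E = y + V^2/(2g).
Velocity head = V^2/(2g) = 1.03^2 / (2*9.81) = 1.0609 / 19.62 = 0.0541 m.
E = 4.64 + 0.0541 = 4.6941 m.

4.6941


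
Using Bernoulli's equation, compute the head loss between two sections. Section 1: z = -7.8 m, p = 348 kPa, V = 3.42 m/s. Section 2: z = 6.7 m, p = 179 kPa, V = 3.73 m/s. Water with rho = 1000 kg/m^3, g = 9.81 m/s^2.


Total head at each section: H = z + p/(rho*g) + V^2/(2g).
H1 = -7.8 + 348*1000/(1000*9.81) + 3.42^2/(2*9.81)
   = -7.8 + 35.474 + 0.5961
   = 28.27 m.
H2 = 6.7 + 179*1000/(1000*9.81) + 3.73^2/(2*9.81)
   = 6.7 + 18.247 + 0.7091
   = 25.656 m.
h_L = H1 - H2 = 28.27 - 25.656 = 2.614 m.

2.614


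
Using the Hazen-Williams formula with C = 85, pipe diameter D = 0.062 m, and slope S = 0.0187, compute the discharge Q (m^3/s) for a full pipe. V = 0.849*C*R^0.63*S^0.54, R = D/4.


For a full circular pipe, R = D/4 = 0.062/4 = 0.0155 m.
V = 0.849 * 85 * 0.0155^0.63 * 0.0187^0.54
  = 0.849 * 85 * 0.072428 * 0.116626
  = 0.6096 m/s.
Pipe area A = pi*D^2/4 = pi*0.062^2/4 = 0.003 m^2.
Q = A * V = 0.003 * 0.6096 = 0.0018 m^3/s.

0.0018


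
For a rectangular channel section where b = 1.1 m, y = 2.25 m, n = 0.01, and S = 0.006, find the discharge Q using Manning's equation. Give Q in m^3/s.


For a rectangular channel, the cross-sectional area A = b * y = 1.1 * 2.25 = 2.48 m^2.
The wetted perimeter P = b + 2y = 1.1 + 2*2.25 = 5.6 m.
Hydraulic radius R = A/P = 2.48/5.6 = 0.442 m.
Velocity V = (1/n)*R^(2/3)*S^(1/2) = (1/0.01)*0.442^(2/3)*0.006^(1/2) = 4.4944 m/s.
Discharge Q = A * V = 2.48 * 4.4944 = 11.124 m^3/s.

11.124


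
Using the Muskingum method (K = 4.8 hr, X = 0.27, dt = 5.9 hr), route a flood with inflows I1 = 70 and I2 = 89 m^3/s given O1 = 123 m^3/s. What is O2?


Muskingum coefficients:
denom = 2*K*(1-X) + dt = 2*4.8*(1-0.27) + 5.9 = 12.908.
C0 = (dt - 2*K*X)/denom = (5.9 - 2*4.8*0.27)/12.908 = 0.2563.
C1 = (dt + 2*K*X)/denom = (5.9 + 2*4.8*0.27)/12.908 = 0.6579.
C2 = (2*K*(1-X) - dt)/denom = 0.0858.
O2 = C0*I2 + C1*I1 + C2*O1
   = 0.2563*89 + 0.6579*70 + 0.0858*123
   = 79.42 m^3/s.

79.42


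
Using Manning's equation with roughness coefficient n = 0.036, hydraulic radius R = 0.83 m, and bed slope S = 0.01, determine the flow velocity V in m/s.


Manning's equation gives V = (1/n) * R^(2/3) * S^(1/2).
First, compute R^(2/3) = 0.83^(2/3) = 0.8832.
Next, S^(1/2) = 0.01^(1/2) = 0.1.
Then 1/n = 1/0.036 = 27.78.
V = 27.78 * 0.8832 * 0.1 = 2.4533 m/s.

2.4533


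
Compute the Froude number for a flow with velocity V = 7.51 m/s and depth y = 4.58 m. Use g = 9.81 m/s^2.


The Froude number is defined as Fr = V / sqrt(g*y).
g*y = 9.81 * 4.58 = 44.9298.
sqrt(g*y) = sqrt(44.9298) = 6.703.
Fr = 7.51 / 6.703 = 1.1204.

1.1204


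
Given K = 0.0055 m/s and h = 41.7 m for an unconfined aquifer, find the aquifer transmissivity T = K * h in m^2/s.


Transmissivity is defined as T = K * h.
T = 0.0055 * 41.7
  = 0.2293 m^2/s.

0.2293


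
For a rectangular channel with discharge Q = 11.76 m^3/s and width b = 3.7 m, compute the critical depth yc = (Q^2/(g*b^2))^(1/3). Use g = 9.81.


Using yc = (Q^2 / (g * b^2))^(1/3):
Q^2 = 11.76^2 = 138.3.
g * b^2 = 9.81 * 3.7^2 = 9.81 * 13.69 = 134.3.
Q^2 / (g*b^2) = 138.3 / 134.3 = 1.0298.
yc = 1.0298^(1/3) = 1.0098 m.

1.0098


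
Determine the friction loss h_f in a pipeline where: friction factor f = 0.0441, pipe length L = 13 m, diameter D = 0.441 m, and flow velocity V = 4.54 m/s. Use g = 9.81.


Darcy-Weisbach equation: h_f = f * (L/D) * V^2/(2g).
f * L/D = 0.0441 * 13/0.441 = 1.3.
V^2/(2g) = 4.54^2 / (2*9.81) = 20.6116 / 19.62 = 1.0505 m.
h_f = 1.3 * 1.0505 = 1.366 m.

1.366


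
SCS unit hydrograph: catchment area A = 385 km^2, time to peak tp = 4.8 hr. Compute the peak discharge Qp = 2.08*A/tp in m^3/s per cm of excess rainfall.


SCS formula: Qp = 2.08 * A / tp.
Qp = 2.08 * 385 / 4.8
   = 800.8 / 4.8
   = 166.83 m^3/s per cm.

166.83


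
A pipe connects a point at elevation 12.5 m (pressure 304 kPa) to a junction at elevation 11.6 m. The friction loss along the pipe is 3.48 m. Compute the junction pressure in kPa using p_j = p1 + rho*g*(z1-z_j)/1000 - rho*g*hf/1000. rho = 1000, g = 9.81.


Junction pressure: p_j = p1 + rho*g*(z1 - z_j)/1000 - rho*g*hf/1000.
Elevation term = 1000*9.81*(12.5 - 11.6)/1000 = 8.829 kPa.
Friction term = 1000*9.81*3.48/1000 = 34.139 kPa.
p_j = 304 + 8.829 - 34.139 = 278.69 kPa.

278.69


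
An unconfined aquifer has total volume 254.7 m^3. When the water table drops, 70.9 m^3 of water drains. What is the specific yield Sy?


Specific yield Sy = Volume drained / Total volume.
Sy = 70.9 / 254.7
   = 0.2784.

0.2784


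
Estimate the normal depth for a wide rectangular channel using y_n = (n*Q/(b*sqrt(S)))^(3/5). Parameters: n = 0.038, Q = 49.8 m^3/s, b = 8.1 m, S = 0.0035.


We use the wide-channel approximation y_n = (n*Q/(b*sqrt(S)))^(3/5).
sqrt(S) = sqrt(0.0035) = 0.059161.
Numerator: n*Q = 0.038 * 49.8 = 1.8924.
Denominator: b*sqrt(S) = 8.1 * 0.059161 = 0.479204.
arg = 3.9491.
y_n = 3.9491^(3/5) = 2.2798 m.

2.2798


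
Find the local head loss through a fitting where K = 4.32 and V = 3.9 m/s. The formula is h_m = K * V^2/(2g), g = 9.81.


Minor loss formula: h_m = K * V^2/(2g).
V^2 = 3.9^2 = 15.21.
V^2/(2g) = 15.21 / 19.62 = 0.7752 m.
h_m = 4.32 * 0.7752 = 3.349 m.

3.349


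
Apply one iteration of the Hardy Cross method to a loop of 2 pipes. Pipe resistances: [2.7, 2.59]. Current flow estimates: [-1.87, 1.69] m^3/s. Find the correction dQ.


Numerator terms (r*Q*|Q|): 2.7*-1.87*|-1.87| = -9.4416; 2.59*1.69*|1.69| = 7.3973.
Sum of numerator = -2.0443.
Denominator terms (r*|Q|): 2.7*|-1.87| = 5.049; 2.59*|1.69| = 4.3771.
2 * sum of denominator = 2 * 9.4261 = 18.8522.
dQ = --2.0443 / 18.8522 = 0.1084 m^3/s.

0.1084


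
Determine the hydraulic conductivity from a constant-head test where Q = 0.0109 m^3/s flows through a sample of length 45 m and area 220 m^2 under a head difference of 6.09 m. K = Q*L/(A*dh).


From K = Q*L / (A*dh):
Numerator: Q*L = 0.0109 * 45 = 0.4905.
Denominator: A*dh = 220 * 6.09 = 1339.8.
K = 0.4905 / 1339.8 = 0.000366 m/s.

0.000366


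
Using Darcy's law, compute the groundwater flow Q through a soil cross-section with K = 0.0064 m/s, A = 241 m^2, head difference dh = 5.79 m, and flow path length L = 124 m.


Darcy's law: Q = K * A * i, where i = dh/L.
Hydraulic gradient i = 5.79 / 124 = 0.046694.
Q = 0.0064 * 241 * 0.046694
  = 0.072 m^3/s.

0.072


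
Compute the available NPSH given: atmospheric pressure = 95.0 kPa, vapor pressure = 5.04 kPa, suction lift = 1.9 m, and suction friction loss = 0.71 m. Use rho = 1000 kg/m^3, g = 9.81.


NPSHa = p_atm/(rho*g) - z_s - hf_s - p_vap/(rho*g).
p_atm/(rho*g) = 95.0*1000 / (1000*9.81) = 9.684 m.
p_vap/(rho*g) = 5.04*1000 / (1000*9.81) = 0.514 m.
NPSHa = 9.684 - 1.9 - 0.71 - 0.514
      = 6.56 m.

6.56


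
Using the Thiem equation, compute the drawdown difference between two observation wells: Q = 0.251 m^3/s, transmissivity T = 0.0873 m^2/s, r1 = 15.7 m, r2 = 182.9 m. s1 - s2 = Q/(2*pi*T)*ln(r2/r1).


Thiem equation: s1 - s2 = Q/(2*pi*T) * ln(r2/r1).
ln(r2/r1) = ln(182.9/15.7) = 2.4553.
Q/(2*pi*T) = 0.251 / (2*pi*0.0873) = 0.251 / 0.5485 = 0.4576.
s1 - s2 = 0.4576 * 2.4553 = 1.1235 m.

1.1235


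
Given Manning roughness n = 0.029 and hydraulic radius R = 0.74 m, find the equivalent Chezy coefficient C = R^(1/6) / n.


The Chezy coefficient relates to Manning's n through C = R^(1/6) / n.
R^(1/6) = 0.74^(1/6) = 0.951054.
C = 0.951054 / 0.029 = 32.79 m^(1/2)/s.

32.79


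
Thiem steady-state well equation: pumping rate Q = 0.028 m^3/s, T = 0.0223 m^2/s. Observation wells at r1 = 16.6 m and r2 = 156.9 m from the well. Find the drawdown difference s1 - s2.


Thiem equation: s1 - s2 = Q/(2*pi*T) * ln(r2/r1).
ln(r2/r1) = ln(156.9/16.6) = 2.2462.
Q/(2*pi*T) = 0.028 / (2*pi*0.0223) = 0.028 / 0.1401 = 0.1998.
s1 - s2 = 0.1998 * 2.2462 = 0.4489 m.

0.4489


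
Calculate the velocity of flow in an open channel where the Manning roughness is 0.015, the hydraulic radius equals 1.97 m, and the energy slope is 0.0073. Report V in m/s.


Manning's equation gives V = (1/n) * R^(2/3) * S^(1/2).
First, compute R^(2/3) = 1.97^(2/3) = 1.5715.
Next, S^(1/2) = 0.0073^(1/2) = 0.08544.
Then 1/n = 1/0.015 = 66.67.
V = 66.67 * 1.5715 * 0.08544 = 8.9512 m/s.

8.9512


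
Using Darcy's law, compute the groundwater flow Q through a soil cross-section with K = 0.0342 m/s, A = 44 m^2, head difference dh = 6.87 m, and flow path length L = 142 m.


Darcy's law: Q = K * A * i, where i = dh/L.
Hydraulic gradient i = 6.87 / 142 = 0.04838.
Q = 0.0342 * 44 * 0.04838
  = 0.0728 m^3/s.

0.0728


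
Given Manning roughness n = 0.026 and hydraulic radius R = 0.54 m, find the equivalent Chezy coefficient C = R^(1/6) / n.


The Chezy coefficient relates to Manning's n through C = R^(1/6) / n.
R^(1/6) = 0.54^(1/6) = 0.9024.
C = 0.9024 / 0.026 = 34.71 m^(1/2)/s.

34.71


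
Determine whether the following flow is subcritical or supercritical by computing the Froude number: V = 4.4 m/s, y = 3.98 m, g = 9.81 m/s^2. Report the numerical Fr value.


The Froude number is defined as Fr = V / sqrt(g*y).
g*y = 9.81 * 3.98 = 39.0438.
sqrt(g*y) = sqrt(39.0438) = 6.2485.
Fr = 4.4 / 6.2485 = 0.7042.
Since Fr < 1, the flow is subcritical.

0.7042


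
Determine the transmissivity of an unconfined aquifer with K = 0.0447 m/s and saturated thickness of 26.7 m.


Transmissivity is defined as T = K * h.
T = 0.0447 * 26.7
  = 1.1935 m^2/s.

1.1935


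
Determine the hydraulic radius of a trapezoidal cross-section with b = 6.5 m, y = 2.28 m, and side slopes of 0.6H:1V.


For a trapezoidal section with side slope z:
A = (b + z*y)*y = (6.5 + 0.6*2.28)*2.28 = 17.939 m^2.
P = b + 2*y*sqrt(1 + z^2) = 6.5 + 2*2.28*sqrt(1 + 0.6^2) = 11.818 m.
R = A/P = 17.939 / 11.818 = 1.518 m.

1.518


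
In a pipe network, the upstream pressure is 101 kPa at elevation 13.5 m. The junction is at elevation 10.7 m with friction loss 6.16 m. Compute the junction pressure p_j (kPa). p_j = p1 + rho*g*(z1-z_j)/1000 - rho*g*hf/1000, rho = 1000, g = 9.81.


Junction pressure: p_j = p1 + rho*g*(z1 - z_j)/1000 - rho*g*hf/1000.
Elevation term = 1000*9.81*(13.5 - 10.7)/1000 = 27.468 kPa.
Friction term = 1000*9.81*6.16/1000 = 60.43 kPa.
p_j = 101 + 27.468 - 60.43 = 68.04 kPa.

68.04


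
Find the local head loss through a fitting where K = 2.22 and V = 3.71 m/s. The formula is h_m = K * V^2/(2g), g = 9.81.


Minor loss formula: h_m = K * V^2/(2g).
V^2 = 3.71^2 = 13.7641.
V^2/(2g) = 13.7641 / 19.62 = 0.7015 m.
h_m = 2.22 * 0.7015 = 1.5574 m.

1.5574


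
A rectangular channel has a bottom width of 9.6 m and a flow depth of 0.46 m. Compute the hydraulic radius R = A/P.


For a rectangular section:
Flow area A = b * y = 9.6 * 0.46 = 4.42 m^2.
Wetted perimeter P = b + 2y = 9.6 + 2*0.46 = 10.52 m.
Hydraulic radius R = A/P = 4.42 / 10.52 = 0.4198 m.

0.4198


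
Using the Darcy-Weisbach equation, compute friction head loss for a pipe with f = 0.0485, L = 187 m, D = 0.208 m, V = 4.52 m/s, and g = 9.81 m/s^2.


Darcy-Weisbach equation: h_f = f * (L/D) * V^2/(2g).
f * L/D = 0.0485 * 187/0.208 = 43.6034.
V^2/(2g) = 4.52^2 / (2*9.81) = 20.4304 / 19.62 = 1.0413 m.
h_f = 43.6034 * 1.0413 = 45.404 m.

45.404


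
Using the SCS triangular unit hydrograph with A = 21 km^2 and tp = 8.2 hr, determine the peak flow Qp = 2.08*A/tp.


SCS formula: Qp = 2.08 * A / tp.
Qp = 2.08 * 21 / 8.2
   = 43.68 / 8.2
   = 5.33 m^3/s per cm.

5.33


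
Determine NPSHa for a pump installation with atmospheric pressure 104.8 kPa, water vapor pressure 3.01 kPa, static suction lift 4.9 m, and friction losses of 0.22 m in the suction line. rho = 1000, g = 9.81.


NPSHa = p_atm/(rho*g) - z_s - hf_s - p_vap/(rho*g).
p_atm/(rho*g) = 104.8*1000 / (1000*9.81) = 10.683 m.
p_vap/(rho*g) = 3.01*1000 / (1000*9.81) = 0.307 m.
NPSHa = 10.683 - 4.9 - 0.22 - 0.307
      = 5.26 m.

5.26


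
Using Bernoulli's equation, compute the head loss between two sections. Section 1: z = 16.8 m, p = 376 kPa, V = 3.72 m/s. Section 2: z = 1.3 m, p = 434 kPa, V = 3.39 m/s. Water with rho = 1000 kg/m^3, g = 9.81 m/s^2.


Total head at each section: H = z + p/(rho*g) + V^2/(2g).
H1 = 16.8 + 376*1000/(1000*9.81) + 3.72^2/(2*9.81)
   = 16.8 + 38.328 + 0.7053
   = 55.834 m.
H2 = 1.3 + 434*1000/(1000*9.81) + 3.39^2/(2*9.81)
   = 1.3 + 44.241 + 0.5857
   = 46.126 m.
h_L = H1 - H2 = 55.834 - 46.126 = 9.707 m.

9.707


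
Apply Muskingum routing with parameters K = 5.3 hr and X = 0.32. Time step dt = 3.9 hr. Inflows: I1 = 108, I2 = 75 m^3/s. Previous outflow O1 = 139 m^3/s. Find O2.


Muskingum coefficients:
denom = 2*K*(1-X) + dt = 2*5.3*(1-0.32) + 3.9 = 11.108.
C0 = (dt - 2*K*X)/denom = (3.9 - 2*5.3*0.32)/11.108 = 0.0457.
C1 = (dt + 2*K*X)/denom = (3.9 + 2*5.3*0.32)/11.108 = 0.6565.
C2 = (2*K*(1-X) - dt)/denom = 0.2978.
O2 = C0*I2 + C1*I1 + C2*O1
   = 0.0457*75 + 0.6565*108 + 0.2978*139
   = 115.72 m^3/s.

115.72


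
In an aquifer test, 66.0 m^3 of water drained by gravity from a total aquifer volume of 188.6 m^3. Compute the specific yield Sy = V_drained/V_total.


Specific yield Sy = Volume drained / Total volume.
Sy = 66.0 / 188.6
   = 0.3499.

0.3499


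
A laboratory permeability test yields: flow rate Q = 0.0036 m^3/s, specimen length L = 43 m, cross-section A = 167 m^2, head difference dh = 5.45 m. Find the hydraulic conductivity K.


From K = Q*L / (A*dh):
Numerator: Q*L = 0.0036 * 43 = 0.1548.
Denominator: A*dh = 167 * 5.45 = 910.15.
K = 0.1548 / 910.15 = 0.00017 m/s.

0.00017


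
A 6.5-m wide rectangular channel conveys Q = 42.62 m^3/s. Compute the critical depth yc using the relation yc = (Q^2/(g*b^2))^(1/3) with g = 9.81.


Using yc = (Q^2 / (g * b^2))^(1/3):
Q^2 = 42.62^2 = 1816.46.
g * b^2 = 9.81 * 6.5^2 = 9.81 * 42.25 = 414.47.
Q^2 / (g*b^2) = 1816.46 / 414.47 = 4.3826.
yc = 4.3826^(1/3) = 1.6365 m.

1.6365


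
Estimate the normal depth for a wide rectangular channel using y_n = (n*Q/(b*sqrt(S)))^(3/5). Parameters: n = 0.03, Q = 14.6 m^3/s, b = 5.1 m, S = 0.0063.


We use the wide-channel approximation y_n = (n*Q/(b*sqrt(S)))^(3/5).
sqrt(S) = sqrt(0.0063) = 0.079373.
Numerator: n*Q = 0.03 * 14.6 = 0.438.
Denominator: b*sqrt(S) = 5.1 * 0.079373 = 0.404802.
arg = 1.082.
y_n = 1.082^(3/5) = 1.0484 m.

1.0484


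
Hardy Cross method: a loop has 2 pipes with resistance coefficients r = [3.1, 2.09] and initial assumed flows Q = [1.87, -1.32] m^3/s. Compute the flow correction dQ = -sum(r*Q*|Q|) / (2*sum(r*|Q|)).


Numerator terms (r*Q*|Q|): 3.1*1.87*|1.87| = 10.8404; 2.09*-1.32*|-1.32| = -3.6416.
Sum of numerator = 7.1988.
Denominator terms (r*|Q|): 3.1*|1.87| = 5.797; 2.09*|-1.32| = 2.7588.
2 * sum of denominator = 2 * 8.5558 = 17.1116.
dQ = -7.1988 / 17.1116 = -0.4207 m^3/s.

-0.4207


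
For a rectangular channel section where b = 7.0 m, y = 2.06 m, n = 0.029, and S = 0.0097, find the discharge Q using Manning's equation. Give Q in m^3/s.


For a rectangular channel, the cross-sectional area A = b * y = 7.0 * 2.06 = 14.42 m^2.
The wetted perimeter P = b + 2y = 7.0 + 2*2.06 = 11.12 m.
Hydraulic radius R = A/P = 14.42/11.12 = 1.2968 m.
Velocity V = (1/n)*R^(2/3)*S^(1/2) = (1/0.029)*1.2968^(2/3)*0.0097^(1/2) = 4.0386 m/s.
Discharge Q = A * V = 14.42 * 4.0386 = 58.236 m^3/s.

58.236


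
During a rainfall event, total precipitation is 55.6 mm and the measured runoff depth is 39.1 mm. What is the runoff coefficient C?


The runoff coefficient C = runoff depth / rainfall depth.
C = 39.1 / 55.6
  = 0.7032.

0.7032


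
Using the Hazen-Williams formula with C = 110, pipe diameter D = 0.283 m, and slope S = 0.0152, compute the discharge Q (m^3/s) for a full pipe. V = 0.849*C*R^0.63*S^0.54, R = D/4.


For a full circular pipe, R = D/4 = 0.283/4 = 0.0707 m.
V = 0.849 * 110 * 0.0707^0.63 * 0.0152^0.54
  = 0.849 * 110 * 0.188507 * 0.104279
  = 1.8358 m/s.
Pipe area A = pi*D^2/4 = pi*0.283^2/4 = 0.0629 m^2.
Q = A * V = 0.0629 * 1.8358 = 0.1155 m^3/s.

0.1155


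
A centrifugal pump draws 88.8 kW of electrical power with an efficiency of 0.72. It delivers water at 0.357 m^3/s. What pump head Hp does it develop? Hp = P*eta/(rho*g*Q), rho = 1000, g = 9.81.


Pump head formula: Hp = P * eta / (rho * g * Q).
Numerator: P * eta = 88.8 * 1000 * 0.72 = 63936.0 W.
Denominator: rho * g * Q = 1000 * 9.81 * 0.357 = 3502.17.
Hp = 63936.0 / 3502.17 = 18.26 m.

18.26


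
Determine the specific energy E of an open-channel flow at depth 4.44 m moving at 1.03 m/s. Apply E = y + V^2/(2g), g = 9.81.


Specific energy E = y + V^2/(2g).
Velocity head = V^2/(2g) = 1.03^2 / (2*9.81) = 1.0609 / 19.62 = 0.0541 m.
E = 4.44 + 0.0541 = 4.4941 m.

4.4941


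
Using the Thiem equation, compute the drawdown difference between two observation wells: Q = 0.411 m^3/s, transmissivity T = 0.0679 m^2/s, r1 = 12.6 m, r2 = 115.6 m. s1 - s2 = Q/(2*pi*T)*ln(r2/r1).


Thiem equation: s1 - s2 = Q/(2*pi*T) * ln(r2/r1).
ln(r2/r1) = ln(115.6/12.6) = 2.2164.
Q/(2*pi*T) = 0.411 / (2*pi*0.0679) = 0.411 / 0.4266 = 0.9634.
s1 - s2 = 0.9634 * 2.2164 = 2.1352 m.

2.1352


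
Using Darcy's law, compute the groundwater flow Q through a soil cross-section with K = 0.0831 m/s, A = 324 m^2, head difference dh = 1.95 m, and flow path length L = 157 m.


Darcy's law: Q = K * A * i, where i = dh/L.
Hydraulic gradient i = 1.95 / 157 = 0.01242.
Q = 0.0831 * 324 * 0.01242
  = 0.3344 m^3/s.

0.3344


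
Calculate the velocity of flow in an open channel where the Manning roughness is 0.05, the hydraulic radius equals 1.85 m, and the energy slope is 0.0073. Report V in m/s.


Manning's equation gives V = (1/n) * R^(2/3) * S^(1/2).
First, compute R^(2/3) = 1.85^(2/3) = 1.507.
Next, S^(1/2) = 0.0073^(1/2) = 0.08544.
Then 1/n = 1/0.05 = 20.0.
V = 20.0 * 1.507 * 0.08544 = 2.5752 m/s.

2.5752


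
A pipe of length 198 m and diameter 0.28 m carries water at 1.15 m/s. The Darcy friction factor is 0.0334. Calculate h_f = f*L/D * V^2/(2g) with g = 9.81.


Darcy-Weisbach equation: h_f = f * (L/D) * V^2/(2g).
f * L/D = 0.0334 * 198/0.28 = 23.6186.
V^2/(2g) = 1.15^2 / (2*9.81) = 1.3225 / 19.62 = 0.0674 m.
h_f = 23.6186 * 0.0674 = 1.592 m.

1.592


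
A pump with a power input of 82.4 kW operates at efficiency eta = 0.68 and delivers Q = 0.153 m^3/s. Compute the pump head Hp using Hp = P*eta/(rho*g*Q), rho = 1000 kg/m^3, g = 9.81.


Pump head formula: Hp = P * eta / (rho * g * Q).
Numerator: P * eta = 82.4 * 1000 * 0.68 = 56032.0 W.
Denominator: rho * g * Q = 1000 * 9.81 * 0.153 = 1500.93.
Hp = 56032.0 / 1500.93 = 37.33 m.

37.33


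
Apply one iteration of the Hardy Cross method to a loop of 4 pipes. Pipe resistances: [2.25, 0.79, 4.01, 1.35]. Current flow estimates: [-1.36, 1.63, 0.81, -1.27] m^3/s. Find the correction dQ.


Numerator terms (r*Q*|Q|): 2.25*-1.36*|-1.36| = -4.1616; 0.79*1.63*|1.63| = 2.099; 4.01*0.81*|0.81| = 2.631; 1.35*-1.27*|-1.27| = -2.1774.
Sum of numerator = -1.6091.
Denominator terms (r*|Q|): 2.25*|-1.36| = 3.06; 0.79*|1.63| = 1.2877; 4.01*|0.81| = 3.2481; 1.35*|-1.27| = 1.7145.
2 * sum of denominator = 2 * 9.3103 = 18.6206.
dQ = --1.6091 / 18.6206 = 0.0864 m^3/s.

0.0864


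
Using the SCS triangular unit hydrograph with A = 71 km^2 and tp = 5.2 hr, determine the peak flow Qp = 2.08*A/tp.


SCS formula: Qp = 2.08 * A / tp.
Qp = 2.08 * 71 / 5.2
   = 147.68 / 5.2
   = 28.4 m^3/s per cm.

28.4


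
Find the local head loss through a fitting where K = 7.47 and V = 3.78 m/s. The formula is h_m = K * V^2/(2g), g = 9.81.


Minor loss formula: h_m = K * V^2/(2g).
V^2 = 3.78^2 = 14.2884.
V^2/(2g) = 14.2884 / 19.62 = 0.7283 m.
h_m = 7.47 * 0.7283 = 5.4401 m.

5.4401


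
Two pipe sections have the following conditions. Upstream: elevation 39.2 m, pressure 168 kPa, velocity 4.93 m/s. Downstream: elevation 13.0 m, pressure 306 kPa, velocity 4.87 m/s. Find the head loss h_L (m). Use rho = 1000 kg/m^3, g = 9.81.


Total head at each section: H = z + p/(rho*g) + V^2/(2g).
H1 = 39.2 + 168*1000/(1000*9.81) + 4.93^2/(2*9.81)
   = 39.2 + 17.125 + 1.2388
   = 57.564 m.
H2 = 13.0 + 306*1000/(1000*9.81) + 4.87^2/(2*9.81)
   = 13.0 + 31.193 + 1.2088
   = 45.401 m.
h_L = H1 - H2 = 57.564 - 45.401 = 12.163 m.

12.163


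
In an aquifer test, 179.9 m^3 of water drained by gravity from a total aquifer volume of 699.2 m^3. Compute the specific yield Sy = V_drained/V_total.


Specific yield Sy = Volume drained / Total volume.
Sy = 179.9 / 699.2
   = 0.2573.

0.2573


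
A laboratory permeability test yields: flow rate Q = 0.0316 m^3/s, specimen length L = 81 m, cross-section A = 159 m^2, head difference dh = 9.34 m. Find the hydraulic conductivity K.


From K = Q*L / (A*dh):
Numerator: Q*L = 0.0316 * 81 = 2.5596.
Denominator: A*dh = 159 * 9.34 = 1485.06.
K = 2.5596 / 1485.06 = 0.001724 m/s.

0.001724


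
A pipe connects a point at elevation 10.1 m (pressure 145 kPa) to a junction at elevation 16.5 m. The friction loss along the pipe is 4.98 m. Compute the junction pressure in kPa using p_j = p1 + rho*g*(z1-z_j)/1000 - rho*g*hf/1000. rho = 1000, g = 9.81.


Junction pressure: p_j = p1 + rho*g*(z1 - z_j)/1000 - rho*g*hf/1000.
Elevation term = 1000*9.81*(10.1 - 16.5)/1000 = -62.784 kPa.
Friction term = 1000*9.81*4.98/1000 = 48.854 kPa.
p_j = 145 + -62.784 - 48.854 = 33.36 kPa.

33.36


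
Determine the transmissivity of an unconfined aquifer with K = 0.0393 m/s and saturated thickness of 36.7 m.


Transmissivity is defined as T = K * h.
T = 0.0393 * 36.7
  = 1.4423 m^2/s.

1.4423


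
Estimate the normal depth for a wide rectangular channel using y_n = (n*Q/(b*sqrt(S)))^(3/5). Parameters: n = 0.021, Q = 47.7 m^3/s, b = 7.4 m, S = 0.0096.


We use the wide-channel approximation y_n = (n*Q/(b*sqrt(S)))^(3/5).
sqrt(S) = sqrt(0.0096) = 0.09798.
Numerator: n*Q = 0.021 * 47.7 = 1.0017.
Denominator: b*sqrt(S) = 7.4 * 0.09798 = 0.725052.
arg = 1.3816.
y_n = 1.3816^(3/5) = 1.214 m.

1.214


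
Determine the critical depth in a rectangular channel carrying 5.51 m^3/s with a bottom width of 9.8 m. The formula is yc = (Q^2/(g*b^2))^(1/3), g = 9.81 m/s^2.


Using yc = (Q^2 / (g * b^2))^(1/3):
Q^2 = 5.51^2 = 30.36.
g * b^2 = 9.81 * 9.8^2 = 9.81 * 96.04 = 942.15.
Q^2 / (g*b^2) = 30.36 / 942.15 = 0.0322.
yc = 0.0322^(1/3) = 0.3182 m.

0.3182


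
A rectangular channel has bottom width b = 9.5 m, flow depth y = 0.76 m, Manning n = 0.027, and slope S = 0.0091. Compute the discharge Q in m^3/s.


For a rectangular channel, the cross-sectional area A = b * y = 9.5 * 0.76 = 7.22 m^2.
The wetted perimeter P = b + 2y = 9.5 + 2*0.76 = 11.02 m.
Hydraulic radius R = A/P = 7.22/11.02 = 0.6552 m.
Velocity V = (1/n)*R^(2/3)*S^(1/2) = (1/0.027)*0.6552^(2/3)*0.0091^(1/2) = 2.6652 m/s.
Discharge Q = A * V = 7.22 * 2.6652 = 19.243 m^3/s.

19.243


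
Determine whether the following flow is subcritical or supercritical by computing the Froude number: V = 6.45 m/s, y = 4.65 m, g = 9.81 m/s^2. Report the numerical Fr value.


The Froude number is defined as Fr = V / sqrt(g*y).
g*y = 9.81 * 4.65 = 45.6165.
sqrt(g*y) = sqrt(45.6165) = 6.754.
Fr = 6.45 / 6.754 = 0.955.
Since Fr < 1, the flow is subcritical.

0.955


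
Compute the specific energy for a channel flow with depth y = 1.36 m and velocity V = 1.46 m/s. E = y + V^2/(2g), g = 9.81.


Specific energy E = y + V^2/(2g).
Velocity head = V^2/(2g) = 1.46^2 / (2*9.81) = 2.1316 / 19.62 = 0.1086 m.
E = 1.36 + 0.1086 = 1.4686 m.

1.4686


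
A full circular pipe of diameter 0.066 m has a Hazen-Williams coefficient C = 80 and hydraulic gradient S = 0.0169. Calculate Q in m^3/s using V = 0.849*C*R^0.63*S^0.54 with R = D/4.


For a full circular pipe, R = D/4 = 0.066/4 = 0.0165 m.
V = 0.849 * 80 * 0.0165^0.63 * 0.0169^0.54
  = 0.849 * 80 * 0.075338 * 0.110423
  = 0.565 m/s.
Pipe area A = pi*D^2/4 = pi*0.066^2/4 = 0.0034 m^2.
Q = A * V = 0.0034 * 0.565 = 0.0019 m^3/s.

0.0019


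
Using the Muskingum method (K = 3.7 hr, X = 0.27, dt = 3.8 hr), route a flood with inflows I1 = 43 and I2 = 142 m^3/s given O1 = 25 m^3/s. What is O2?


Muskingum coefficients:
denom = 2*K*(1-X) + dt = 2*3.7*(1-0.27) + 3.8 = 9.202.
C0 = (dt - 2*K*X)/denom = (3.8 - 2*3.7*0.27)/9.202 = 0.1958.
C1 = (dt + 2*K*X)/denom = (3.8 + 2*3.7*0.27)/9.202 = 0.6301.
C2 = (2*K*(1-X) - dt)/denom = 0.1741.
O2 = C0*I2 + C1*I1 + C2*O1
   = 0.1958*142 + 0.6301*43 + 0.1741*25
   = 59.25 m^3/s.

59.25


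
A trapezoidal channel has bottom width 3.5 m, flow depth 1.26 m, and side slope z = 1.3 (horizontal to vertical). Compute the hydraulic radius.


For a trapezoidal section with side slope z:
A = (b + z*y)*y = (3.5 + 1.3*1.26)*1.26 = 6.474 m^2.
P = b + 2*y*sqrt(1 + z^2) = 3.5 + 2*1.26*sqrt(1 + 1.3^2) = 7.633 m.
R = A/P = 6.474 / 7.633 = 0.8481 m.

0.8481


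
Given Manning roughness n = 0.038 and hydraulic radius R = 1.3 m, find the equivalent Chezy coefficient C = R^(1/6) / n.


The Chezy coefficient relates to Manning's n through C = R^(1/6) / n.
R^(1/6) = 1.3^(1/6) = 1.044698.
C = 1.044698 / 0.038 = 27.49 m^(1/2)/s.

27.49


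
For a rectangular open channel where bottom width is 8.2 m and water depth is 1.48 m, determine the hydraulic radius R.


For a rectangular section:
Flow area A = b * y = 8.2 * 1.48 = 12.14 m^2.
Wetted perimeter P = b + 2y = 8.2 + 2*1.48 = 11.16 m.
Hydraulic radius R = A/P = 12.14 / 11.16 = 1.0875 m.

1.0875


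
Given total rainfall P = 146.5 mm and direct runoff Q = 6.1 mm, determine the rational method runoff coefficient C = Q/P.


The runoff coefficient C = runoff depth / rainfall depth.
C = 6.1 / 146.5
  = 0.0416.

0.0416


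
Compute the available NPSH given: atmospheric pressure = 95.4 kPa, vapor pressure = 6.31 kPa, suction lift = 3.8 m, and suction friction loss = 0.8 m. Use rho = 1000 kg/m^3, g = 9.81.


NPSHa = p_atm/(rho*g) - z_s - hf_s - p_vap/(rho*g).
p_atm/(rho*g) = 95.4*1000 / (1000*9.81) = 9.725 m.
p_vap/(rho*g) = 6.31*1000 / (1000*9.81) = 0.643 m.
NPSHa = 9.725 - 3.8 - 0.8 - 0.643
      = 4.48 m.

4.48


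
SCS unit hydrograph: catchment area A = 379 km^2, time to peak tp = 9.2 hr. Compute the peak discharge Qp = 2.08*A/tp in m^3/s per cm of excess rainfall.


SCS formula: Qp = 2.08 * A / tp.
Qp = 2.08 * 379 / 9.2
   = 788.32 / 9.2
   = 85.69 m^3/s per cm.

85.69


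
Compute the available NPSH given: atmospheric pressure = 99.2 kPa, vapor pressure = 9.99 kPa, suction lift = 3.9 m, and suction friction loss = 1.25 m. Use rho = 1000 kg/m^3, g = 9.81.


NPSHa = p_atm/(rho*g) - z_s - hf_s - p_vap/(rho*g).
p_atm/(rho*g) = 99.2*1000 / (1000*9.81) = 10.112 m.
p_vap/(rho*g) = 9.99*1000 / (1000*9.81) = 1.018 m.
NPSHa = 10.112 - 3.9 - 1.25 - 1.018
      = 3.94 m.

3.94


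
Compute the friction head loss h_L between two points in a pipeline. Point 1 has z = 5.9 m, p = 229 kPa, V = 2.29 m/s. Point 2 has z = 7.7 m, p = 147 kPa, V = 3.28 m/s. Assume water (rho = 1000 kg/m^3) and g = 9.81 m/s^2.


Total head at each section: H = z + p/(rho*g) + V^2/(2g).
H1 = 5.9 + 229*1000/(1000*9.81) + 2.29^2/(2*9.81)
   = 5.9 + 23.344 + 0.2673
   = 29.511 m.
H2 = 7.7 + 147*1000/(1000*9.81) + 3.28^2/(2*9.81)
   = 7.7 + 14.985 + 0.5483
   = 23.233 m.
h_L = H1 - H2 = 29.511 - 23.233 = 6.278 m.

6.278


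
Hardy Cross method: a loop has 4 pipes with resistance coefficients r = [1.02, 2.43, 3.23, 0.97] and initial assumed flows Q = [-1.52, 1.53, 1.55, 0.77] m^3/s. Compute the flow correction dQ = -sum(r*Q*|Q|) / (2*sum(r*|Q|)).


Numerator terms (r*Q*|Q|): 1.02*-1.52*|-1.52| = -2.3566; 2.43*1.53*|1.53| = 5.6884; 3.23*1.55*|1.55| = 7.7601; 0.97*0.77*|0.77| = 0.5751.
Sum of numerator = 11.667.
Denominator terms (r*|Q|): 1.02*|-1.52| = 1.5504; 2.43*|1.53| = 3.7179; 3.23*|1.55| = 5.0065; 0.97*|0.77| = 0.7469.
2 * sum of denominator = 2 * 11.0217 = 22.0434.
dQ = -11.667 / 22.0434 = -0.5293 m^3/s.

-0.5293


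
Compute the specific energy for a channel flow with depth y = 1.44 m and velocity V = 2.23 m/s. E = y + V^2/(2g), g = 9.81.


Specific energy E = y + V^2/(2g).
Velocity head = V^2/(2g) = 2.23^2 / (2*9.81) = 4.9729 / 19.62 = 0.2535 m.
E = 1.44 + 0.2535 = 1.6935 m.

1.6935


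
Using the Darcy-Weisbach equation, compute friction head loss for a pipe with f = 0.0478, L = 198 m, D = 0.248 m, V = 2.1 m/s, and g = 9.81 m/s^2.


Darcy-Weisbach equation: h_f = f * (L/D) * V^2/(2g).
f * L/D = 0.0478 * 198/0.248 = 38.1629.
V^2/(2g) = 2.1^2 / (2*9.81) = 4.41 / 19.62 = 0.2248 m.
h_f = 38.1629 * 0.2248 = 8.578 m.

8.578


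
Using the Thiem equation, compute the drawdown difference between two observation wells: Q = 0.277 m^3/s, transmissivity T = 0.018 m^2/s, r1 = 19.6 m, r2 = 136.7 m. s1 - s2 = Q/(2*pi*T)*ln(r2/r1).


Thiem equation: s1 - s2 = Q/(2*pi*T) * ln(r2/r1).
ln(r2/r1) = ln(136.7/19.6) = 1.9423.
Q/(2*pi*T) = 0.277 / (2*pi*0.018) = 0.277 / 0.1131 = 2.4492.
s1 - s2 = 2.4492 * 1.9423 = 4.757 m.

4.757


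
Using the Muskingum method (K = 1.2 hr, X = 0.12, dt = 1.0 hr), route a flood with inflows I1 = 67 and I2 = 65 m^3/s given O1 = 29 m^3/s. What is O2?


Muskingum coefficients:
denom = 2*K*(1-X) + dt = 2*1.2*(1-0.12) + 1.0 = 3.112.
C0 = (dt - 2*K*X)/denom = (1.0 - 2*1.2*0.12)/3.112 = 0.2288.
C1 = (dt + 2*K*X)/denom = (1.0 + 2*1.2*0.12)/3.112 = 0.4139.
C2 = (2*K*(1-X) - dt)/denom = 0.3573.
O2 = C0*I2 + C1*I1 + C2*O1
   = 0.2288*65 + 0.4139*67 + 0.3573*29
   = 52.96 m^3/s.

52.96


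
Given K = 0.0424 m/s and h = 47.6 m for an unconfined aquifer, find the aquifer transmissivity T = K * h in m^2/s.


Transmissivity is defined as T = K * h.
T = 0.0424 * 47.6
  = 2.0182 m^2/s.

2.0182


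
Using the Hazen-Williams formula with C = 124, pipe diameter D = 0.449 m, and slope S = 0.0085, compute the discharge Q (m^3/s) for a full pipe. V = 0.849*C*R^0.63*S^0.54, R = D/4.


For a full circular pipe, R = D/4 = 0.449/4 = 0.1123 m.
V = 0.849 * 124 * 0.1123^0.63 * 0.0085^0.54
  = 0.849 * 124 * 0.252126 * 0.076188
  = 2.0222 m/s.
Pipe area A = pi*D^2/4 = pi*0.449^2/4 = 0.1583 m^2.
Q = A * V = 0.1583 * 2.0222 = 0.3202 m^3/s.

0.3202


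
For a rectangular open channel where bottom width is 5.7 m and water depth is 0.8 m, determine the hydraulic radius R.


For a rectangular section:
Flow area A = b * y = 5.7 * 0.8 = 4.56 m^2.
Wetted perimeter P = b + 2y = 5.7 + 2*0.8 = 7.3 m.
Hydraulic radius R = A/P = 4.56 / 7.3 = 0.6247 m.

0.6247


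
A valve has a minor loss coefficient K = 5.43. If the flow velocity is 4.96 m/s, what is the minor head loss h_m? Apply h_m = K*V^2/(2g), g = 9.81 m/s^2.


Minor loss formula: h_m = K * V^2/(2g).
V^2 = 4.96^2 = 24.6016.
V^2/(2g) = 24.6016 / 19.62 = 1.2539 m.
h_m = 5.43 * 1.2539 = 6.8087 m.

6.8087


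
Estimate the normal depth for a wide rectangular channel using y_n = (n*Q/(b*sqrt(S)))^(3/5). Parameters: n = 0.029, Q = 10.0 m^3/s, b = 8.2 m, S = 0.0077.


We use the wide-channel approximation y_n = (n*Q/(b*sqrt(S)))^(3/5).
sqrt(S) = sqrt(0.0077) = 0.08775.
Numerator: n*Q = 0.029 * 10.0 = 0.29.
Denominator: b*sqrt(S) = 8.2 * 0.08775 = 0.71955.
arg = 0.403.
y_n = 0.403^(3/5) = 0.5797 m.

0.5797


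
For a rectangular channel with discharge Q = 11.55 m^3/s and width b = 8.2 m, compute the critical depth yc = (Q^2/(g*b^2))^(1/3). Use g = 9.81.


Using yc = (Q^2 / (g * b^2))^(1/3):
Q^2 = 11.55^2 = 133.4.
g * b^2 = 9.81 * 8.2^2 = 9.81 * 67.24 = 659.62.
Q^2 / (g*b^2) = 133.4 / 659.62 = 0.2022.
yc = 0.2022^(1/3) = 0.587 m.

0.587


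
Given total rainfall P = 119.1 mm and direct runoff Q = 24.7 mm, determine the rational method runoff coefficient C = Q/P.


The runoff coefficient C = runoff depth / rainfall depth.
C = 24.7 / 119.1
  = 0.2074.

0.2074


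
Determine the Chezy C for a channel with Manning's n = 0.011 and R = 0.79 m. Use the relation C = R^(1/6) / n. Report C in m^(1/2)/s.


The Chezy coefficient relates to Manning's n through C = R^(1/6) / n.
R^(1/6) = 0.79^(1/6) = 0.961475.
C = 0.961475 / 0.011 = 87.41 m^(1/2)/s.

87.41


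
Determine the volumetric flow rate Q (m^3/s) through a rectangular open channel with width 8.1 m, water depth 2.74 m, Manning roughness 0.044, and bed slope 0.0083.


For a rectangular channel, the cross-sectional area A = b * y = 8.1 * 2.74 = 22.19 m^2.
The wetted perimeter P = b + 2y = 8.1 + 2*2.74 = 13.58 m.
Hydraulic radius R = A/P = 22.19/13.58 = 1.6343 m.
Velocity V = (1/n)*R^(2/3)*S^(1/2) = (1/0.044)*1.6343^(2/3)*0.0083^(1/2) = 2.8728 m/s.
Discharge Q = A * V = 22.19 * 2.8728 = 63.76 m^3/s.

63.76
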